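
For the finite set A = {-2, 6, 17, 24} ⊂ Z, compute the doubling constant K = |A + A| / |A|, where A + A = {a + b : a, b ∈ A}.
K = |A + A| / |A| = 10/4 = 5/2

Enumerate A + A = {a + b : a, b ∈ A}. With |A| = 4, there are |A|^2 = 16 ordered sum pairs; collecting distinct values, A + A = {-4, 4, 12, 15, 22, 23, 30, 34, 41, 48}, so |A + A| = 10. Thus K = 10/4 = 5/2. For comparison, the minimum possible |A + A| over all 4-element sets is 2·4 − 1 = 7 (so min K = 7/4), attained only by arithmetic progressions.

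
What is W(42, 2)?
W(42, 2) = 42 + 1 = 43

A 2-term AP is any pair of integers, so a monochromatic 2-AP exists iff some colour is used at least twice. With 42 colours, the colouring i ↦ i on {1, ..., 42} uses each colour once, avoiding any monochromatic pair, so W(42, 2) > 42. For {1, ..., 43}, pigeonhole forces two integers of the same colour, which form a monochromatic 2-AP. Hence W(42, 2) = 43.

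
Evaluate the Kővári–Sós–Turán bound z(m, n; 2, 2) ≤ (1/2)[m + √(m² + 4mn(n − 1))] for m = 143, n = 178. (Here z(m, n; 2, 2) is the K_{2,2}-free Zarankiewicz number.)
z(143, 178; 2, 2) ≤ (1/2)[143 + √(143² + 4·143·178·177)] = (1/2)[143 + √18041881] = 2195.2868

Kővári–Sós–Turán: let r_1, ..., r_143 be the row sums and z = Σ r_i the total number of 1s. Each pair of columns can share at most one row with both entries 1 (else a 2×2 all-ones block appears), so Σ_i C(r_i, 2) ≤ C(178, 2) = 15753. By convexity Σ_i C(r_i, 2) ≥ 143·C(z/143, 2) = z(z − 143)/(2·143), giving z² − 143z − 143·178·177 ≤ 0 and hence z ≤ (1/2)[143 + √(20449 + 4·4505358)] = (1/2)[143 + √18041881] ≈ (1/2)(143 + 4247.5735) = 2195.2868.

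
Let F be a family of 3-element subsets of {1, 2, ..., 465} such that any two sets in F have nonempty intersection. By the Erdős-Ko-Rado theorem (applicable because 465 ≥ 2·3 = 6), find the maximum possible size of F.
max |F| = C(464, 2) = 107416

The Erdős-Ko-Rado theorem states: for n ≥ 2k, an intersecting family of k-subsets of an n-element set has size at most C(n − 1, k − 1), with equality for 'star' families {A ⊆ [n] : |A| = k, i ∈ A} (fix an element i). For n = 465, k = 3: C(464, 2) = 107416.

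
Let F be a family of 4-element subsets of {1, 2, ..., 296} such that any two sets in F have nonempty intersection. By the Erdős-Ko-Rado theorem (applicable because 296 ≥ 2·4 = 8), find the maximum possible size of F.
max |F| = C(295, 3) = 4235315

The Erdős-Ko-Rado theorem states: for n ≥ 2k, an intersecting family of k-subsets of an n-element set has size at most C(n − 1, k − 1), with equality for 'star' families {A ⊆ [n] : |A| = k, i ∈ A} (fix an element i). For n = 296, k = 4: C(295, 3) = 4235315.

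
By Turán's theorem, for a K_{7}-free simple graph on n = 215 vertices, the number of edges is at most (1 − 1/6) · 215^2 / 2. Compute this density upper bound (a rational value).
Turán density bound = (5/6) · 215^2/2 = 231125/12 ≈ 19260.4167

Turán's theorem: ex(n, K_{r+1}) is achieved by the complete r-partite Turán graph T(n, r) with parts as balanced as possible, and is at most (1 − 1/r) · n^2/2. For r = 6, n = 215: the density bound is (5/6) · 46225/2 = 231125/12 ≈ 19260.4167. The integer-valued extremum is e(T(215, 6)) = 19260, which is strictly less than the density bound 231125/12 since 6 ∤ 215 (the parts of T(215, 6) cannot all be equal).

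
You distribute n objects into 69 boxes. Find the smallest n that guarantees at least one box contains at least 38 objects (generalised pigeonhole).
n = (38 − 1)·69 + 1 = 2554

By the generalised pigeonhole principle, to guarantee some box contains ≥ r objects we need more than (r − 1) · k objects total. Threshold: n = (r − 1) · k + 1. With r = 38 and k = 69: n = 37 · 69 + 1 = 2553 + 1 = 2554. For n = 2553 = 37 · 69, we can put exactly 37 objects in every box, avoiding 38 in any single one — so 2554 is tight.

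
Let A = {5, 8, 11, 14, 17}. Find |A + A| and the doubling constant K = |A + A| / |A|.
K = |A + A| / |A| = 9/5

Enumerate A + A = {a + b : a, b ∈ A}. With |A| = 5, there are |A|^2 = 25 ordered sum pairs; collecting distinct values, A + A = {10, 13, 16, 19, 22, 25, 28, 31, 34}, so |A + A| = 9. Thus K = 9/5. Here |A + A| = 2|A| − 1 = 9, the minimum possible — so K = 9/5 is minimal, which holds iff A is an arithmetic progression.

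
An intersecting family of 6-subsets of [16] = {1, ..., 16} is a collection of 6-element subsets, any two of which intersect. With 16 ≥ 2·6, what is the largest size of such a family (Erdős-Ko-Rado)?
max |F| = C(15, 5) = 3003

The Erdős-Ko-Rado theorem states: for n ≥ 2k, an intersecting family of k-subsets of an n-element set has size at most C(n − 1, k − 1), with equality for 'star' families {A ⊆ [n] : |A| = k, i ∈ A} (fix an element i). For n = 16, k = 6: C(15, 5) = 3003.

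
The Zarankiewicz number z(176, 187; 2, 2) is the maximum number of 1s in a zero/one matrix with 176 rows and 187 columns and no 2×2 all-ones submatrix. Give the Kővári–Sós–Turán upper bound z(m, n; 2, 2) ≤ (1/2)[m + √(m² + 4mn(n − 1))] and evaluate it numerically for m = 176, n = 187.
z(176, 187; 2, 2) ≤ (1/2)[176 + √(176² + 4·176·187·186)] = (1/2)[176 + √24517504] = 2563.7577

Kővári–Sós–Turán: let r_1, ..., r_176 be the row sums and z = Σ r_i the total number of 1s. Each pair of columns can share at most one row with both entries 1 (else a 2×2 all-ones block appears), so Σ_i C(r_i, 2) ≤ C(187, 2) = 17391. By convexity Σ_i C(r_i, 2) ≥ 176·C(z/176, 2) = z(z − 176)/(2·176), giving z² − 176z − 176·187·186 ≤ 0 and hence z ≤ (1/2)[176 + √(30976 + 4·6121632)] = (1/2)[176 + √24517504] ≈ (1/2)(176 + 4951.5153) = 2563.7577.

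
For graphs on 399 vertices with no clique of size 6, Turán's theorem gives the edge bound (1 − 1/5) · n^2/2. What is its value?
Turán density bound = (4/5) · 399^2/2 = 318402/5 ≈ 63680.4

Turán's theorem: ex(n, K_{r+1}) is achieved by the complete r-partite Turán graph T(n, r) with parts as balanced as possible, and is at most (1 − 1/r) · n^2/2. For r = 5, n = 399: the density bound is (4/5) · 159201/2 = 318402/5 ≈ 63680.4. The integer-valued extremum is e(T(399, 5)) = 63680, which is strictly less than the density bound 318402/5 since 5 ∤ 399 (the parts of T(399, 5) cannot all be equal).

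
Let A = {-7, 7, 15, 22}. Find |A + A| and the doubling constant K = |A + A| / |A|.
K = |A + A| / |A| = 10/4 = 5/2

Enumerate A + A = {a + b : a, b ∈ A}. With |A| = 4, there are |A|^2 = 16 ordered sum pairs; collecting distinct values, A + A = {-14, 0, 8, 14, 15, 22, 29, 30, 37, 44}, so |A + A| = 10. Thus K = 10/4 = 5/2. For comparison, the minimum possible |A + A| over all 4-element sets is 2·4 − 1 = 7 (so min K = 7/4), attained only by arithmetic progressions.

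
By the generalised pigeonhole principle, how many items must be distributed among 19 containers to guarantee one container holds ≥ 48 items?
n = (48 − 1)·19 + 1 = 894

By the generalised pigeonhole principle, to guarantee some box contains ≥ r objects we need more than (r − 1) · k objects total. Threshold: n = (r − 1) · k + 1. With r = 48 and k = 19: n = 47 · 19 + 1 = 893 + 1 = 894. For n = 893 = 47 · 19, we can put exactly 47 objects in every box, avoiding 48 in any single one — so 894 is tight.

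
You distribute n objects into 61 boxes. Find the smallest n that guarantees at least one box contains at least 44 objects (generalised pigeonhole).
n = (44 − 1)·61 + 1 = 2624

By the generalised pigeonhole principle, to guarantee some box contains ≥ r objects we need more than (r − 1) · k objects total. Threshold: n = (r − 1) · k + 1. With r = 44 and k = 61: n = 43 · 61 + 1 = 2623 + 1 = 2624. For n = 2623 = 43 · 61, we can put exactly 43 objects in every box, avoiding 44 in any single one — so 2624 is tight.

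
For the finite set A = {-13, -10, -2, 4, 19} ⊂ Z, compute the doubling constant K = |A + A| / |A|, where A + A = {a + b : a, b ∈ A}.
K = |A + A| / |A| = 15/5 = 3

Enumerate A + A = {a + b : a, b ∈ A}. With |A| = 5, there are |A|^2 = 25 ordered sum pairs; collecting distinct values, A + A = {-26, -23, -20, -15, -12, -9, -6, -4, 2, 6, 8, 9, 17, 23, 38}, so |A + A| = 15. Thus K = 15/5 = 3. For comparison, the minimum possible |A + A| over all 5-element sets is 2·5 − 1 = 9 (so min K = 9/5), attained only by arithmetic progressions.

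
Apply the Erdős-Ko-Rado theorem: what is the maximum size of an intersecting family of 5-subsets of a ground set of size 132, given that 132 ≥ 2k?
max |F| = C(131, 4) = 11716640

The Erdős-Ko-Rado theorem states: for n ≥ 2k, an intersecting family of k-subsets of an n-element set has size at most C(n − 1, k − 1), with equality for 'star' families {A ⊆ [n] : |A| = k, i ∈ A} (fix an element i). For n = 132, k = 5: C(131, 4) = 11716640.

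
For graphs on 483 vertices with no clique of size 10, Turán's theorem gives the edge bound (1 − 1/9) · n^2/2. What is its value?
Turán density bound = (8/9) · 483^2/2 = 103684

Turán's theorem: ex(n, K_{r+1}) is achieved by the complete r-partite Turán graph T(n, r) with parts as balanced as possible, and is at most (1 − 1/r) · n^2/2. For r = 9, n = 483: the density bound is (8/9) · 233289/2 = 103684. The integer-valued extremum is e(T(483, 9)) = 103683, which is strictly less than the density bound 103684 since 9 ∤ 483 (the parts of T(483, 9) cannot all be equal).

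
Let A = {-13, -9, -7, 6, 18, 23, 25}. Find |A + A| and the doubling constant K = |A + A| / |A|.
K = |A + A| / |A| = 26/7

Enumerate A + A = {a + b : a, b ∈ A}. With |A| = 7, there are |A|^2 = 49 ordered sum pairs; collecting distinct values, A + A = {-26, -22, -20, -18, -16, -14, -7, -3, -1, 5, 9, 10, 11, 12, 14, 16, 18, 24, 29, 31, 36, 41, 43, 46, 48, 50}, so |A + A| = 26. Thus K = 26/7. For comparison, the minimum possible |A + A| over all 7-element sets is 2·7 − 1 = 13 (so min K = 13/7), attained only by arithmetic progressions.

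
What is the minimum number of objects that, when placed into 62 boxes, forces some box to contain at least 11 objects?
n = (11 − 1)·62 + 1 = 621

By the generalised pigeonhole principle, to guarantee some box contains ≥ r objects we need more than (r − 1) · k objects total. Threshold: n = (r − 1) · k + 1. With r = 11 and k = 62: n = 10 · 62 + 1 = 620 + 1 = 621. For n = 620 = 10 · 62, we can put exactly 10 objects in every box, avoiding 11 in any single one — so 621 is tight.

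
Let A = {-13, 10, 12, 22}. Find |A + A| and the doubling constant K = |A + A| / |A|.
K = |A + A| / |A| = 10/4 = 5/2

Enumerate A + A = {a + b : a, b ∈ A}. With |A| = 4, there are |A|^2 = 16 ordered sum pairs; collecting distinct values, A + A = {-26, -3, -1, 9, 20, 22, 24, 32, 34, 44}, so |A + A| = 10. Thus K = 10/4 = 5/2. For comparison, the minimum possible |A + A| over all 4-element sets is 2·4 − 1 = 7 (so min K = 7/4), attained only by arithmetic progressions.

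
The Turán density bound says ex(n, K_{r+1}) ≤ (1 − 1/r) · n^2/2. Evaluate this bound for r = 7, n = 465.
Turán density bound = (6/7) · 465^2/2 = 648675/7 ≈ 92667.8571

Turán's theorem: ex(n, K_{r+1}) is achieved by the complete r-partite Turán graph T(n, r) with parts as balanced as possible, and is at most (1 − 1/r) · n^2/2. For r = 7, n = 465: the density bound is (6/7) · 216225/2 = 648675/7 ≈ 92667.8571. The integer-valued extremum is e(T(465, 7)) = 92667, which is strictly less than the density bound 648675/7 since 7 ∤ 465 (the parts of T(465, 7) cannot all be equal).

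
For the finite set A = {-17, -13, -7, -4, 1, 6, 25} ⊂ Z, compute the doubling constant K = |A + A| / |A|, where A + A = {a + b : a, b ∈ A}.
K = |A + A| / |A| = 25/7

Enumerate A + A = {a + b : a, b ∈ A}. With |A| = 7, there are |A|^2 = 49 ordered sum pairs; collecting distinct values, A + A = {-34, -30, -26, -24, -21, -20, -17, -16, -14, -12, -11, -8, -7, -6, -3, -1, 2, 7, 8, 12, 18, 21, 26, 31, 50}, so |A + A| = 25. Thus K = 25/7. For comparison, the minimum possible |A + A| over all 7-element sets is 2·7 − 1 = 13 (so min K = 13/7), attained only by arithmetic progressions.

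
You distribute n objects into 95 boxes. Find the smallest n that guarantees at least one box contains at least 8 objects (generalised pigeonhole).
n = (8 − 1)·95 + 1 = 666

By the generalised pigeonhole principle, to guarantee some box contains ≥ r objects we need more than (r − 1) · k objects total. Threshold: n = (r − 1) · k + 1. With r = 8 and k = 95: n = 7 · 95 + 1 = 665 + 1 = 666. For n = 665 = 7 · 95, we can put exactly 7 objects in every box, avoiding 8 in any single one — so 666 is tight.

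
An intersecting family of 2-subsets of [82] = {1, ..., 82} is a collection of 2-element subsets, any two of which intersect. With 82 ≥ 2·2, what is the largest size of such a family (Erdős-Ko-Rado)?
max |F| = C(81, 1) = 81

Erdős-Ko-Rado (1961): when n ≥ 2k, max |F| = C(n−1, k−1). The bound is attained by the star {A : i ∈ A} for any fixed i ∈ [n]. Here C(82−1, 2−1) = C(81, 1) = 81.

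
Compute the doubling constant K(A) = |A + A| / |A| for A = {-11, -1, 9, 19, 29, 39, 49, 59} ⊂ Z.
K = |A + A| / |A| = 15/8

Enumerate A + A = {a + b : a, b ∈ A}. With |A| = 8, there are |A|^2 = 64 ordered sum pairs; collecting distinct values, A + A = {-22, -12, -2, 8, 18, 28, 38, 48, 58, 68, 78, 88, 98, 108, 118}, so |A + A| = 15. Thus K = 15/8. Here |A + A| = 2|A| − 1 = 15, the minimum possible — so K = 15/8 is minimal, which holds iff A is an arithmetic progression.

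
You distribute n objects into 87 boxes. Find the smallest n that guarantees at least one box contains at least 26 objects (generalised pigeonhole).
n = (26 − 1)·87 + 1 = 2176

By the generalised pigeonhole principle, to guarantee some box contains ≥ r objects we need more than (r − 1) · k objects total. Threshold: n = (r − 1) · k + 1. With r = 26 and k = 87: n = 25 · 87 + 1 = 2175 + 1 = 2176. For n = 2175 = 25 · 87, we can put exactly 25 objects in every box, avoiding 26 in any single one — so 2176 is tight.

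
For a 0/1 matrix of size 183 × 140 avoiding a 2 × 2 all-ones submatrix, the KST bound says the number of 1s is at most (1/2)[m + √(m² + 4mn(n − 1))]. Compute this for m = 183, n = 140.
z(183, 140; 2, 2) ≤ (1/2)[183 + √(183² + 4·183·140·139)] = (1/2)[183 + √14278209] = 1980.8259

Kővári–Sós–Turán: let r_1, ..., r_183 be the row sums and z = Σ r_i the total number of 1s. Each pair of columns can share at most one row with both entries 1 (else a 2×2 all-ones block appears), so Σ_i C(r_i, 2) ≤ C(140, 2) = 9730. By convexity Σ_i C(r_i, 2) ≥ 183·C(z/183, 2) = z(z − 183)/(2·183), giving z² − 183z − 183·140·139 ≤ 0 and hence z ≤ (1/2)[183 + √(33489 + 4·3561180)] = (1/2)[183 + √14278209] ≈ (1/2)(183 + 3778.6517) = 1980.8259.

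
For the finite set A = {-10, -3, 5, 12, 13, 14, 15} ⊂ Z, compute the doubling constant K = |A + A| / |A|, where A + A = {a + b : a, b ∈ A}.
K = |A + A| / |A| = 23/7

Enumerate A + A = {a + b : a, b ∈ A}. With |A| = 7, there are |A|^2 = 49 ordered sum pairs; collecting distinct values, A + A = {-20, -13, -6, -5, 2, 3, 4, 5, 9, 10, 11, 12, 17, 18, 19, 20, 24, 25, 26, 27, 28, 29, 30}, so |A + A| = 23. Thus K = 23/7. For comparison, the minimum possible |A + A| over all 7-element sets is 2·7 − 1 = 13 (so min K = 13/7), attained only by arithmetic progressions.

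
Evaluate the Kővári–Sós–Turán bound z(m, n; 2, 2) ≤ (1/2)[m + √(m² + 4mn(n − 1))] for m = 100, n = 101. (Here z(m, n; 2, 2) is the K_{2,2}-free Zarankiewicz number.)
z(100, 101; 2, 2) ≤ (1/2)[100 + √(100² + 4·100·101·100)] = (1/2)[100 + √4050000] = 1056.2306

Kővári–Sós–Turán: let r_1, ..., r_100 be the row sums and z = Σ r_i the total number of 1s. Each pair of columns can share at most one row with both entries 1 (else a 2×2 all-ones block appears), so Σ_i C(r_i, 2) ≤ C(101, 2) = 5050. By convexity Σ_i C(r_i, 2) ≥ 100·C(z/100, 2) = z(z − 100)/(2·100), giving z² − 100z − 100·101·100 ≤ 0 and hence z ≤ (1/2)[100 + √(10000 + 4·1010000)] = (1/2)[100 + √4050000] ≈ (1/2)(100 + 2012.4612) = 1056.2306.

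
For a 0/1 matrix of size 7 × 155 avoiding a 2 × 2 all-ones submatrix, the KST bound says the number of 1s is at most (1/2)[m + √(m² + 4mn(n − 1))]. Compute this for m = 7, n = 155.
z(7, 155; 2, 2) ≤ (1/2)[7 + √(7² + 4·7·155·154)] = (1/2)[7 + √668409] = 412.2814

Kővári–Sós–Turán: let r_1, ..., r_7 be the row sums and z = Σ r_i the total number of 1s. Each pair of columns can share at most one row with both entries 1 (else a 2×2 all-ones block appears), so Σ_i C(r_i, 2) ≤ C(155, 2) = 11935. By convexity Σ_i C(r_i, 2) ≥ 7·C(z/7, 2) = z(z − 7)/(2·7), giving z² − 7z − 7·155·154 ≤ 0 and hence z ≤ (1/2)[7 + √(49 + 4·167090)] = (1/2)[7 + √668409] ≈ (1/2)(7 + 817.5628) = 412.2814.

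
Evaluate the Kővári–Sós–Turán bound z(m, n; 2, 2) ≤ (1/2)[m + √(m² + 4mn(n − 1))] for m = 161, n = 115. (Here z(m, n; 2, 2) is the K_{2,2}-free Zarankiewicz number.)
z(161, 115; 2, 2) ≤ (1/2)[161 + √(161² + 4·161·115·114)] = (1/2)[161 + √8468761] = 1535.5568

Kővári–Sós–Turán: let r_1, ..., r_161 be the row sums and z = Σ r_i the total number of 1s. Each pair of columns can share at most one row with both entries 1 (else a 2×2 all-ones block appears), so Σ_i C(r_i, 2) ≤ C(115, 2) = 6555. By convexity Σ_i C(r_i, 2) ≥ 161·C(z/161, 2) = z(z − 161)/(2·161), giving z² − 161z − 161·115·114 ≤ 0 and hence z ≤ (1/2)[161 + √(25921 + 4·2110710)] = (1/2)[161 + √8468761] ≈ (1/2)(161 + 2910.1136) = 1535.5568.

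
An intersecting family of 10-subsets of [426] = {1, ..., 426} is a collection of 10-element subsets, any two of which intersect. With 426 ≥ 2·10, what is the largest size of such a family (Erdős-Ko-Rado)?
max |F| = C(425, 9) = 1144728032360743325

Erdős-Ko-Rado (1961): when n ≥ 2k, max |F| = C(n−1, k−1). The bound is attained by the star {A : i ∈ A} for any fixed i ∈ [n]. Here C(426−1, 10−1) = C(425, 9) = 1144728032360743325.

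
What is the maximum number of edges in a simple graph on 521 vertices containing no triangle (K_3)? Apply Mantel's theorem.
ex(521, K_3) = ⌊521^2/4⌋ = 67860

Mantel (1907): a triangle-free graph on n vertices has at most ⌊n^2/4⌋ edges, with equality for the complete bipartite graph K_{⌊n/2⌋, ⌈n/2⌉}. For n = 521: ⌊521^2/4⌋ = ⌊271441/4⌋ = 67860. The extremal graph is K_{260, 261}, which has 260·261 = 67860 edges.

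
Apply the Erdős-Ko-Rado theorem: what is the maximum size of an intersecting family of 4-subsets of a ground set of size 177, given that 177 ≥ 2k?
max |F| = C(176, 3) = 893200

Erdős-Ko-Rado (1961): when n ≥ 2k, max |F| = C(n−1, k−1). The bound is attained by the star {A : i ∈ A} for any fixed i ∈ [n]. Here C(177−1, 4−1) = C(176, 3) = 893200.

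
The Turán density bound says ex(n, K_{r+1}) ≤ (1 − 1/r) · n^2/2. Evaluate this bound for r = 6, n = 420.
Turán density bound = (5/6) · 420^2/2 = 73500

Turán's theorem: ex(n, K_{r+1}) is achieved by the complete r-partite Turán graph T(n, r) with parts as balanced as possible, and is at most (1 − 1/r) · n^2/2. For r = 6, n = 420: the density bound is (5/6) · 176400/2 = 73500. Since 6 ∣ 420, the Turán graph T(420, 6) has parts of equal size 70, and its edge count e(T(420, 6)) = 73500 attains the density bound exactly.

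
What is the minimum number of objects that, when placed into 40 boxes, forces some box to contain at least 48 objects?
n = (48 − 1)·40 + 1 = 1881

By the generalised pigeonhole principle, to guarantee some box contains ≥ r objects we need more than (r − 1) · k objects total. Threshold: n = (r − 1) · k + 1. With r = 48 and k = 40: n = 47 · 40 + 1 = 1880 + 1 = 1881. For n = 1880 = 47 · 40, we can put exactly 47 objects in every box, avoiding 48 in any single one — so 1881 is tight.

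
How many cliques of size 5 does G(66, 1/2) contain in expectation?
E[# K_5] = C(66, 5) · (1/2)^C(5, 2) = 8936928 / 2^10 = 279279/32 = 8727.46875

For each 5-subset S of vertices (there are C(66, 5) = 8936928 such S), let X_S = 1 if S induces a K_5 (all C(5, 2) = 10 edges present). Then P(X_S = 1) = (1/2)^10 = 1/1024. By linearity of expectation, E[# K_5] = C(66, 5) · (1/2)^10 = 8936928 / 1024 = 279279/32 = 8727.46875.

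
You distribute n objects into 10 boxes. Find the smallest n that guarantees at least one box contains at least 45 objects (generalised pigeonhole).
n = (45 − 1)·10 + 1 = 441

By the generalised pigeonhole principle, to guarantee some box contains ≥ r objects we need more than (r − 1) · k objects total. Threshold: n = (r − 1) · k + 1. With r = 45 and k = 10: n = 44 · 10 + 1 = 440 + 1 = 441. For n = 440 = 44 · 10, we can put exactly 44 objects in every box, avoiding 45 in any single one — so 441 is tight.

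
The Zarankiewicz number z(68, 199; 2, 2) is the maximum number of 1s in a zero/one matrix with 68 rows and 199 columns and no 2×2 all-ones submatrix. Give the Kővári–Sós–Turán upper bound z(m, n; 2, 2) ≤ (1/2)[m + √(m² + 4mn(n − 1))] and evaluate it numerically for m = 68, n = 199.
z(68, 199; 2, 2) ≤ (1/2)[68 + √(68² + 4·68·199·198)] = (1/2)[68 + √10721968] = 1671.2208

Kővári–Sós–Turán: let r_1, ..., r_68 be the row sums and z = Σ r_i the total number of 1s. Each pair of columns can share at most one row with both entries 1 (else a 2×2 all-ones block appears), so Σ_i C(r_i, 2) ≤ C(199, 2) = 19701. By convexity Σ_i C(r_i, 2) ≥ 68·C(z/68, 2) = z(z − 68)/(2·68), giving z² − 68z − 68·199·198 ≤ 0 and hence z ≤ (1/2)[68 + √(4624 + 4·2679336)] = (1/2)[68 + √10721968] ≈ (1/2)(68 + 3274.4416) = 1671.2208.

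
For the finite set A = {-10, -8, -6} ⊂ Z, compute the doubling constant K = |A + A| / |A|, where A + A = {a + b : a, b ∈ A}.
K = |A + A| / |A| = 5/3

Enumerate A + A = {a + b : a, b ∈ A}. With |A| = 3, there are |A|^2 = 9 ordered sum pairs; collecting distinct values, A + A = {-20, -18, -16, -14, -12}, so |A + A| = 5. Thus K = 5/3. Here |A + A| = 2|A| − 1 = 5, the minimum possible — so K = 5/3 is minimal, which holds iff A is an arithmetic progression.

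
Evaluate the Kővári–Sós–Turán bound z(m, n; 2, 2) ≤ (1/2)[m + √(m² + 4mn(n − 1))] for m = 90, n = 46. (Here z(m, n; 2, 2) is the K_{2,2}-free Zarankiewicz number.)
z(90, 46; 2, 2) ≤ (1/2)[90 + √(90² + 4·90·46·45)] = (1/2)[90 + √753300] = 478.9643

Kővári–Sós–Turán: let r_1, ..., r_90 be the row sums and z = Σ r_i the total number of 1s. Each pair of columns can share at most one row with both entries 1 (else a 2×2 all-ones block appears), so Σ_i C(r_i, 2) ≤ C(46, 2) = 1035. By convexity Σ_i C(r_i, 2) ≥ 90·C(z/90, 2) = z(z − 90)/(2·90), giving z² − 90z − 90·46·45 ≤ 0 and hence z ≤ (1/2)[90 + √(8100 + 4·186300)] = (1/2)[90 + √753300] ≈ (1/2)(90 + 867.9286) = 478.9643.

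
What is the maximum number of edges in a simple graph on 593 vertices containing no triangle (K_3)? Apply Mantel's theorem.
ex(593, K_3) = ⌊593^2/4⌋ = 87912

Mantel (1907): a triangle-free graph on n vertices has at most ⌊n^2/4⌋ edges, with equality for the complete bipartite graph K_{⌊n/2⌋, ⌈n/2⌉}. For n = 593: ⌊593^2/4⌋ = ⌊351649/4⌋ = 87912. The extremal graph is K_{296, 297}, which has 296·297 = 87912 edges.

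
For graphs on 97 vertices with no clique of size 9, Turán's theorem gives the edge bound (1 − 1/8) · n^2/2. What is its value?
Turán density bound = (7/8) · 97^2/2 = 65863/16 ≈ 4116.4375

Turán's theorem: ex(n, K_{r+1}) is achieved by the complete r-partite Turán graph T(n, r) with parts as balanced as possible, and is at most (1 − 1/r) · n^2/2. For r = 8, n = 97: the density bound is (7/8) · 9409/2 = 65863/16 ≈ 4116.4375. The integer-valued extremum is e(T(97, 8)) = 4116, which is strictly less than the density bound 65863/16 since 8 ∤ 97 (the parts of T(97, 8) cannot all be equal).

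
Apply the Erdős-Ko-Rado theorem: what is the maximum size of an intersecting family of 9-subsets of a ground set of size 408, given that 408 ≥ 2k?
max |F| = C(407, 8) = 17424959239309050

The Erdős-Ko-Rado theorem states: for n ≥ 2k, an intersecting family of k-subsets of an n-element set has size at most C(n − 1, k − 1), with equality for 'star' families {A ⊆ [n] : |A| = k, i ∈ A} (fix an element i). For n = 408, k = 9: C(407, 8) = 17424959239309050.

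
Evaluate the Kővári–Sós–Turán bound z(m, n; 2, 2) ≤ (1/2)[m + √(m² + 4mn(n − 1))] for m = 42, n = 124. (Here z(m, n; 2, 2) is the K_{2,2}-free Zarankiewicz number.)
z(42, 124; 2, 2) ≤ (1/2)[42 + √(42² + 4·42·124·123)] = (1/2)[42 + √2564100] = 821.6404

Kővári–Sós–Turán: let r_1, ..., r_42 be the row sums and z = Σ r_i the total number of 1s. Each pair of columns can share at most one row with both entries 1 (else a 2×2 all-ones block appears), so Σ_i C(r_i, 2) ≤ C(124, 2) = 7626. By convexity Σ_i C(r_i, 2) ≥ 42·C(z/42, 2) = z(z − 42)/(2·42), giving z² − 42z − 42·124·123 ≤ 0 and hence z ≤ (1/2)[42 + √(1764 + 4·640584)] = (1/2)[42 + √2564100] ≈ (1/2)(42 + 1601.2807) = 821.6404.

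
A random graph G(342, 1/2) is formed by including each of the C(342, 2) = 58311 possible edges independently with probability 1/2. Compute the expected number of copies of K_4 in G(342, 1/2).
E[# K_4] = C(342, 4) · (1/2)^C(4, 2) = 560077155 / 2^6 = 8751205.546875

For each 4-subset S of vertices (there are C(342, 4) = 560077155 such S), let X_S = 1 if S induces a K_4 (all C(4, 2) = 6 edges present). Then P(X_S = 1) = (1/2)^6 = 1/64. By linearity of expectation, E[# K_4] = C(342, 4) · (1/2)^6 = 560077155 / 64 = 8751205.546875.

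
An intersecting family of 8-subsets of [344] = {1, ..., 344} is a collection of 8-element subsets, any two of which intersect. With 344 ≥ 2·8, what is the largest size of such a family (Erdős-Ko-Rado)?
max |F| = C(343, 7) = 104200375748469

Erdős-Ko-Rado (1961): when n ≥ 2k, max |F| = C(n−1, k−1). The bound is attained by the star {A : i ∈ A} for any fixed i ∈ [n]. Here C(344−1, 8−1) = C(343, 7) = 104200375748469.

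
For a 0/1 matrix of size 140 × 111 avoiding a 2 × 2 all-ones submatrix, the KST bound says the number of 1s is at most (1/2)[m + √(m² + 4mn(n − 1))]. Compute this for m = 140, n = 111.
z(140, 111; 2, 2) ≤ (1/2)[140 + √(140² + 4·140·111·110)] = (1/2)[140 + √6857200] = 1379.3128

Kővári–Sós–Turán: let r_1, ..., r_140 be the row sums and z = Σ r_i the total number of 1s. Each pair of columns can share at most one row with both entries 1 (else a 2×2 all-ones block appears), so Σ_i C(r_i, 2) ≤ C(111, 2) = 6105. By convexity Σ_i C(r_i, 2) ≥ 140·C(z/140, 2) = z(z − 140)/(2·140), giving z² − 140z − 140·111·110 ≤ 0 and hence z ≤ (1/2)[140 + √(19600 + 4·1709400)] = (1/2)[140 + √6857200] ≈ (1/2)(140 + 2618.6256) = 1379.3128.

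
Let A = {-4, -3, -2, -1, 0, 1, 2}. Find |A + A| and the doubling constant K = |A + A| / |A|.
K = |A + A| / |A| = 13/7

Enumerate A + A = {a + b : a, b ∈ A}. With |A| = 7, there are |A|^2 = 49 ordered sum pairs; collecting distinct values, A + A = {-8, -7, -6, -5, -4, -3, -2, -1, 0, 1, 2, 3, 4}, so |A + A| = 13. Thus K = 13/7. Here |A + A| = 2|A| − 1 = 13, the minimum possible — so K = 13/7 is minimal, which holds iff A is an arithmetic progression.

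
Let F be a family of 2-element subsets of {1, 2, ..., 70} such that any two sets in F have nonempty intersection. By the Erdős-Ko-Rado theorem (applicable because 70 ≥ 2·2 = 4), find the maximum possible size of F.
max |F| = C(69, 1) = 69

The Erdős-Ko-Rado theorem states: for n ≥ 2k, an intersecting family of k-subsets of an n-element set has size at most C(n − 1, k − 1), with equality for 'star' families {A ⊆ [n] : |A| = k, i ∈ A} (fix an element i). For n = 70, k = 2: C(69, 1) = 69.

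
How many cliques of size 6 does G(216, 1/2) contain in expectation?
E[# K_6] = C(216, 6) · (1/2)^C(6, 2) = 131513824548 / 2^15 = 32878456137/8192 ≈ 4013483.415161

For each 6-subset S of vertices (there are C(216, 6) = 131513824548 such S), let X_S = 1 if S induces a K_6 (all C(6, 2) = 15 edges present). Then P(X_S = 1) = (1/2)^15 = 1/32768. By linearity of expectation, E[# K_6] = C(216, 6) · (1/2)^15 = 131513824548 / 32768 = 32878456137/8192 ≈ 4013483.415161.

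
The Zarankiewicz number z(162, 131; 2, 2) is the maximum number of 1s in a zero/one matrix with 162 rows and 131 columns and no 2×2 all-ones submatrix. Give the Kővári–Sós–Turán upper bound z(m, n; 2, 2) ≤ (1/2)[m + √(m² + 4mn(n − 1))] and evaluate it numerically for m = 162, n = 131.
z(162, 131; 2, 2) ≤ (1/2)[162 + √(162² + 4·162·131·130)] = (1/2)[162 + √11061684] = 1743.9555

Kővári–Sós–Turán: let r_1, ..., r_162 be the row sums and z = Σ r_i the total number of 1s. Each pair of columns can share at most one row with both entries 1 (else a 2×2 all-ones block appears), so Σ_i C(r_i, 2) ≤ C(131, 2) = 8515. By convexity Σ_i C(r_i, 2) ≥ 162·C(z/162, 2) = z(z − 162)/(2·162), giving z² − 162z − 162·131·130 ≤ 0 and hence z ≤ (1/2)[162 + √(26244 + 4·2758860)] = (1/2)[162 + √11061684] ≈ (1/2)(162 + 3325.911) = 1743.9555.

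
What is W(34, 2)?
W(34, 2) = 34 + 1 = 35

A 2-term AP is any pair of integers, so a monochromatic 2-AP exists iff some colour is used at least twice. With 34 colours, the colouring i ↦ i on {1, ..., 34} uses each colour once, avoiding any monochromatic pair, so W(34, 2) > 34. For {1, ..., 35}, pigeonhole forces two integers of the same colour, which form a monochromatic 2-AP. Hence W(34, 2) = 35.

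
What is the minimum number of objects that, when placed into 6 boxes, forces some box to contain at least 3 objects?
n = (3 − 1)·6 + 1 = 13

By the generalised pigeonhole principle, to guarantee some box contains ≥ r objects we need more than (r − 1) · k objects total. Threshold: n = (r − 1) · k + 1. With r = 3 and k = 6: n = 2 · 6 + 1 = 12 + 1 = 13. For n = 12 = 2 · 6, we can put exactly 2 objects in every box, avoiding 3 in any single one — so 13 is tight.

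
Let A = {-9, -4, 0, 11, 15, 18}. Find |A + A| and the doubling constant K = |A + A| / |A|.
K = |A + A| / |A| = 20/6 = 10/3

Enumerate A + A = {a + b : a, b ∈ A}. With |A| = 6, there are |A|^2 = 36 ordered sum pairs; collecting distinct values, A + A = {-18, -13, -9, -8, -4, 0, 2, 6, 7, 9, 11, 14, 15, 18, 22, 26, 29, 30, 33, 36}, so |A + A| = 20. Thus K = 20/6 = 10/3. For comparison, the minimum possible |A + A| over all 6-element sets is 2·6 − 1 = 11 (so min K = 11/6), attained only by arithmetic progressions.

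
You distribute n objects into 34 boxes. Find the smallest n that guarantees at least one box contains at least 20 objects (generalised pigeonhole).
n = (20 − 1)·34 + 1 = 647

By the generalised pigeonhole principle, to guarantee some box contains ≥ r objects we need more than (r − 1) · k objects total. Threshold: n = (r − 1) · k + 1. With r = 20 and k = 34: n = 19 · 34 + 1 = 646 + 1 = 647. For n = 646 = 19 · 34, we can put exactly 19 objects in every box, avoiding 20 in any single one — so 647 is tight.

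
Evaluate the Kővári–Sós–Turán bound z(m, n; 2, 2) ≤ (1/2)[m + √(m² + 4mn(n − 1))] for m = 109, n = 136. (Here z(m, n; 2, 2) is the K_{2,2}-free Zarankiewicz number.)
z(109, 136; 2, 2) ≤ (1/2)[109 + √(109² + 4·109·136·135)] = (1/2)[109 + √8016841] = 1470.2013

Kővári–Sós–Turán: let r_1, ..., r_109 be the row sums and z = Σ r_i the total number of 1s. Each pair of columns can share at most one row with both entries 1 (else a 2×2 all-ones block appears), so Σ_i C(r_i, 2) ≤ C(136, 2) = 9180. By convexity Σ_i C(r_i, 2) ≥ 109·C(z/109, 2) = z(z − 109)/(2·109), giving z² − 109z − 109·136·135 ≤ 0 and hence z ≤ (1/2)[109 + √(11881 + 4·2001240)] = (1/2)[109 + √8016841] ≈ (1/2)(109 + 2831.4027) = 1470.2013.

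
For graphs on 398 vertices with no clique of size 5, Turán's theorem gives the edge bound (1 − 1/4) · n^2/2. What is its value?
Turán density bound = (3/4) · 398^2/2 = 118803/2 ≈ 59401.5

Turán's theorem: ex(n, K_{r+1}) is achieved by the complete r-partite Turán graph T(n, r) with parts as balanced as possible, and is at most (1 − 1/r) · n^2/2. For r = 4, n = 398: the density bound is (3/4) · 158404/2 = 118803/2 ≈ 59401.5. The integer-valued extremum is e(T(398, 4)) = 59401, which is strictly less than the density bound 118803/2 since 4 ∤ 398 (the parts of T(398, 4) cannot all be equal).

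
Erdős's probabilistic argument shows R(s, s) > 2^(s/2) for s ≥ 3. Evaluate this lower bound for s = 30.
2^(30/2) = 32768; so R(30, 30) > 32768

Colour each edge of K_n uniformly at random with red/blue. The expected number of monochromatic K_30 is C(n, 30) · 2 · 2^(−C(30,2)). If C(n, 30) · 2^(1 − C(30,2)) < 1, then with positive probability no monochromatic K_30 exists, so R(30, 30) > n. The standard estimate C(n, 30) ≤ n^30/30! shows this inequality holds whenever n ≤ 2^(30/2) (since 30! · 2^(C(30,2) − 1) > 2^(30^2/2) ≥ n^30). Hence R(30, 30) > 2^(30/2) = 32768.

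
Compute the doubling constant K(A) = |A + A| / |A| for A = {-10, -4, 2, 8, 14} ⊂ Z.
K = |A + A| / |A| = 9/5

Enumerate A + A = {a + b : a, b ∈ A}. With |A| = 5, there are |A|^2 = 25 ordered sum pairs; collecting distinct values, A + A = {-20, -14, -8, -2, 4, 10, 16, 22, 28}, so |A + A| = 9. Thus K = 9/5. Here |A + A| = 2|A| − 1 = 9, the minimum possible — so K = 9/5 is minimal, which holds iff A is an arithmetic progression.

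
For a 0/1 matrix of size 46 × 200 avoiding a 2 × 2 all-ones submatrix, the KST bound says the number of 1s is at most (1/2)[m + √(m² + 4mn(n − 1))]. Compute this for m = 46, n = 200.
z(46, 200; 2, 2) ≤ (1/2)[46 + √(46² + 4·46·200·199)] = (1/2)[46 + √7325316] = 1376.266

Kővári–Sós–Turán: let r_1, ..., r_46 be the row sums and z = Σ r_i the total number of 1s. Each pair of columns can share at most one row with both entries 1 (else a 2×2 all-ones block appears), so Σ_i C(r_i, 2) ≤ C(200, 2) = 19900. By convexity Σ_i C(r_i, 2) ≥ 46·C(z/46, 2) = z(z − 46)/(2·46), giving z² − 46z − 46·200·199 ≤ 0 and hence z ≤ (1/2)[46 + √(2116 + 4·1830800)] = (1/2)[46 + √7325316] ≈ (1/2)(46 + 2706.5321) = 1376.266.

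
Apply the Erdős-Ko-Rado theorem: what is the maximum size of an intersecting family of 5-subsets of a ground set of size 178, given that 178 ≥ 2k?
max |F| = C(177, 4) = 39524100

The Erdős-Ko-Rado theorem states: for n ≥ 2k, an intersecting family of k-subsets of an n-element set has size at most C(n − 1, k − 1), with equality for 'star' families {A ⊆ [n] : |A| = k, i ∈ A} (fix an element i). For n = 178, k = 5: C(177, 4) = 39524100.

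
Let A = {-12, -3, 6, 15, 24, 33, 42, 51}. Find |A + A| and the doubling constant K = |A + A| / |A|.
K = |A + A| / |A| = 15/8

Enumerate A + A = {a + b : a, b ∈ A}. With |A| = 8, there are |A|^2 = 64 ordered sum pairs; collecting distinct values, A + A = {-24, -15, -6, 3, 12, 21, 30, 39, 48, 57, 66, 75, 84, 93, 102}, so |A + A| = 15. Thus K = 15/8. Here |A + A| = 2|A| − 1 = 15, the minimum possible — so K = 15/8 is minimal, which holds iff A is an arithmetic progression.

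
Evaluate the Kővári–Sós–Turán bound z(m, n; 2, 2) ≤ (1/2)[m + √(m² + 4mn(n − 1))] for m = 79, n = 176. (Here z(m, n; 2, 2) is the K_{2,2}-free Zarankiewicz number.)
z(79, 176; 2, 2) ≤ (1/2)[79 + √(79² + 4·79·176·175)] = (1/2)[79 + √9739041] = 1599.8718

Kővári–Sós–Turán: let r_1, ..., r_79 be the row sums and z = Σ r_i the total number of 1s. Each pair of columns can share at most one row with both entries 1 (else a 2×2 all-ones block appears), so Σ_i C(r_i, 2) ≤ C(176, 2) = 15400. By convexity Σ_i C(r_i, 2) ≥ 79·C(z/79, 2) = z(z − 79)/(2·79), giving z² − 79z − 79·176·175 ≤ 0 and hence z ≤ (1/2)[79 + √(6241 + 4·2433200)] = (1/2)[79 + √9739041] ≈ (1/2)(79 + 3120.7437) = 1599.8718.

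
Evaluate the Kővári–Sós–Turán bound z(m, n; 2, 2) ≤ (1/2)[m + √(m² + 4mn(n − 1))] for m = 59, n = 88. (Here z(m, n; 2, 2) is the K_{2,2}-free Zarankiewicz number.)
z(59, 88; 2, 2) ≤ (1/2)[59 + √(59² + 4·59·88·87)] = (1/2)[59 + √1810297] = 702.2364

Kővári–Sós–Turán: let r_1, ..., r_59 be the row sums and z = Σ r_i the total number of 1s. Each pair of columns can share at most one row with both entries 1 (else a 2×2 all-ones block appears), so Σ_i C(r_i, 2) ≤ C(88, 2) = 3828. By convexity Σ_i C(r_i, 2) ≥ 59·C(z/59, 2) = z(z − 59)/(2·59), giving z² − 59z − 59·88·87 ≤ 0 and hence z ≤ (1/2)[59 + √(3481 + 4·451704)] = (1/2)[59 + √1810297] ≈ (1/2)(59 + 1345.4728) = 702.2364.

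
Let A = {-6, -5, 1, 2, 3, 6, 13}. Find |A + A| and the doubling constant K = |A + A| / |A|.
K = |A + A| / |A| = 23/7

Enumerate A + A = {a + b : a, b ∈ A}. With |A| = 7, there are |A|^2 = 49 ordered sum pairs; collecting distinct values, A + A = {-12, -11, -10, -5, -4, -3, -2, 0, 1, 2, 3, 4, 5, 6, 7, 8, 9, 12, 14, 15, 16, 19, 26}, so |A + A| = 23. Thus K = 23/7. For comparison, the minimum possible |A + A| over all 7-element sets is 2·7 − 1 = 13 (so min K = 13/7), attained only by arithmetic progressions.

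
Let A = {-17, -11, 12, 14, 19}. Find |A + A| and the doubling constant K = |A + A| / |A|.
K = |A + A| / |A| = 15/5 = 3

Enumerate A + A = {a + b : a, b ∈ A}. With |A| = 5, there are |A|^2 = 25 ordered sum pairs; collecting distinct values, A + A = {-34, -28, -22, -5, -3, 1, 2, 3, 8, 24, 26, 28, 31, 33, 38}, so |A + A| = 15. Thus K = 15/5 = 3. For comparison, the minimum possible |A + A| over all 5-element sets is 2·5 − 1 = 9 (so min K = 9/5), attained only by arithmetic progressions.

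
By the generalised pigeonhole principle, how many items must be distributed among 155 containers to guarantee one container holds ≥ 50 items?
n = (50 − 1)·155 + 1 = 7596

By the generalised pigeonhole principle, to guarantee some box contains ≥ r objects we need more than (r − 1) · k objects total. Threshold: n = (r − 1) · k + 1. With r = 50 and k = 155: n = 49 · 155 + 1 = 7595 + 1 = 7596. For n = 7595 = 49 · 155, we can put exactly 49 objects in every box, avoiding 50 in any single one — so 7596 is tight.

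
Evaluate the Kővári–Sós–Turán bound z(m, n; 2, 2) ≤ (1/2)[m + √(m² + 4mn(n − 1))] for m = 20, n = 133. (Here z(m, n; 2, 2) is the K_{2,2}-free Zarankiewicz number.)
z(20, 133; 2, 2) ≤ (1/2)[20 + √(20² + 4·20·133·132)] = (1/2)[20 + √1404880] = 602.6382

Kővári–Sós–Turán: let r_1, ..., r_20 be the row sums and z = Σ r_i the total number of 1s. Each pair of columns can share at most one row with both entries 1 (else a 2×2 all-ones block appears), so Σ_i C(r_i, 2) ≤ C(133, 2) = 8778. By convexity Σ_i C(r_i, 2) ≥ 20·C(z/20, 2) = z(z − 20)/(2·20), giving z² − 20z − 20·133·132 ≤ 0 and hence z ≤ (1/2)[20 + √(400 + 4·351120)] = (1/2)[20 + √1404880] ≈ (1/2)(20 + 1185.2763) = 602.6382.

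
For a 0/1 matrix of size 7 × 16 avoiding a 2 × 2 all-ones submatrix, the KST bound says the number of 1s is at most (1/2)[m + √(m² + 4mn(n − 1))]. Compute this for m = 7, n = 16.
z(7, 16; 2, 2) ≤ (1/2)[7 + √(7² + 4·7·16·15)] = (1/2)[7 + √6769] = 44.637

Kővári–Sós–Turán: let r_1, ..., r_7 be the row sums and z = Σ r_i the total number of 1s. Each pair of columns can share at most one row with both entries 1 (else a 2×2 all-ones block appears), so Σ_i C(r_i, 2) ≤ C(16, 2) = 120. By convexity Σ_i C(r_i, 2) ≥ 7·C(z/7, 2) = z(z − 7)/(2·7), giving z² − 7z − 7·16·15 ≤ 0 and hence z ≤ (1/2)[7 + √(49 + 4·1680)] = (1/2)[7 + √6769] ≈ (1/2)(7 + 82.2739) = 44.637.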